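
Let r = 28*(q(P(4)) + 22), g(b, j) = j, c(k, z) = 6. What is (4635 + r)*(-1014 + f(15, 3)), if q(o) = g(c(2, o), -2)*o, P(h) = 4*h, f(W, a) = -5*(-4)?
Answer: -4328870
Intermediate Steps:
f(W, a) = 20
q(o) = -2*o
r = -280 (r = 28*(-8*4 + 22) = 28*(-2*16 + 22) = 28*(-32 + 22) = 28*(-10) = -280)
(4635 + r)*(-1014 + f(15, 3)) = (4635 - 280)*(-1014 + 20) = 4355*(-994) = -4328870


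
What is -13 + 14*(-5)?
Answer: -83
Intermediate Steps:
-13 + 14*(-5) = -13 - 70 = -83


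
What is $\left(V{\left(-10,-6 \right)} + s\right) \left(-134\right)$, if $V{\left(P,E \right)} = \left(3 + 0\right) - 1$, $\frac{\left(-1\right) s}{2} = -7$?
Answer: $-2144$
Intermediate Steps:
$s = 14$ ($s = \left(-2\right) \left(-7\right) = 14$)
$V{\left(P,E \right)} = 2$ ($V{\left(P,E \right)} = 3 - 1 = 2$)
$\left(V{\left(-10,-6 \right)} + s\right) \left(-134\right) = \left(2 + 14\right) \left(-134\right) = 16 \left(-134\right) = -2144$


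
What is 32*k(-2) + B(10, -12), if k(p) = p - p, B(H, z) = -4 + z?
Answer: -16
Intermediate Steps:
k(p) = 0
32*k(-2) + B(10, -12) = 32*0 + (-4 - 12) = 0 - 16 = -16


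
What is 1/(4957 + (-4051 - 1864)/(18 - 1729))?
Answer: 1711/8487342 ≈ 0.00020159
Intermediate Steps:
1/(4957 + (-4051 - 1864)/(18 - 1729)) = 1/(4957 - 5915/(-1711)) = 1/(4957 - 5915*(-1/1711)) = 1/(4957 + 5915/1711) = 1/(8487342/1711) = 1711/8487342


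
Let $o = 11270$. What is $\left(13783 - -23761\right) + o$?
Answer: $48814$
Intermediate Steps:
$\left(13783 - -23761\right) + o = \left(13783 - -23761\right) + 11270 = \left(13783 + 23761\right) + 11270 = 37544 + 11270 = 48814$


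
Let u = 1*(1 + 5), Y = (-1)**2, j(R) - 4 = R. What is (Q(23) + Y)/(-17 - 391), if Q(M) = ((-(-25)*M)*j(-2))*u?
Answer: -6901/408 ≈ -16.914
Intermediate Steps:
j(R) = 4 + R
Y = 1
u = 6 (u = 1*6 = 6)
Q(M) = 300*M (Q(M) = ((-(-25)*M)*(4 - 2))*6 = ((25*M)*2)*6 = (50*M)*6 = 300*M)
(Q(23) + Y)/(-17 - 391) = (300*23 + 1)/(-17 - 391) = (6900 + 1)/(-408) = 6901*(-1/408) = -6901/408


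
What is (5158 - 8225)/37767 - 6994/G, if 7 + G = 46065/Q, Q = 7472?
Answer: 1973652862843/235628313 ≈ 8376.1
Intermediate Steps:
G = -6239/7472 (G = -7 + 46065/7472 = -6239/7472 ≈ -0.83498)
(5158 - 8225)/37767 - 6994/G = (5158 - 8225)/37767 - 6994/(-6239/7472) = -3067*1/37767 - 6994*(-7472/6239) = -3067/37767 + 52259168/6239 = 1973652862843/235628313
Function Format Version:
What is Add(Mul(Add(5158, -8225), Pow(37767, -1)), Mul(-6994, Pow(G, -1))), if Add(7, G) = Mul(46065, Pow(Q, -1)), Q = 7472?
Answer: Rational(1973652862843, 235628313) ≈ 8376.1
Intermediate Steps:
G = Rational(-6239, 7472) (G = Add(-7, Mul(46065, Pow(7472, -1))) = Add(-7, Mul(46065, Rational(1, 7472))) = Add(-7, Rational(46065, 7472)) = Rational(-6239, 7472) ≈ -0.83498)
Add(Mul(Add(5158, -8225), Pow(37767, -1)), Mul(-6994, Pow(G, -1))) = Add(Mul(Add(5158, -8225), Pow(37767, -1)), Mul(-6994, Pow(Rational(-6239, 7472), -1))) = Add(Mul(-3067, Rational(1, 37767)), Mul(-6994, Rational(-7472, 6239))) = Add(Rational(-3067, 37767), Rational(52259168, 6239)) = Rational(1973652862843, 235628313)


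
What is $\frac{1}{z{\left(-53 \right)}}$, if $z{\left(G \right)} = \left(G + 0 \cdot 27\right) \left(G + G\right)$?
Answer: $\frac{1}{5618} \approx 0.000178$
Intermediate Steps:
$z{\left(G \right)} = 2 G^{2}$ ($z{\left(G \right)} = \left(G + 0\right) 2 G = G 2 G = 2 G^{2}$)
$\frac{1}{z{\left(-53 \right)}} = \frac{1}{2 \left(-53\right)^{2}} = \frac{1}{2 \cdot 2809} = \frac{1}{5618}$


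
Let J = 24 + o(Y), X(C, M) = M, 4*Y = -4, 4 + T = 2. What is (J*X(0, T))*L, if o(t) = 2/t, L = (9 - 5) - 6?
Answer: 88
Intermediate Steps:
T = -2 (T = -4 + 2 = -2)
Y = -1 (Y = (¼)*(-4) = -1)
L = -2 (L = 4 - 6 = -2)
J = 22 (J = 24 + 2/(-1) = 24 + 2*(-1) = 24 - 2 = 22)
(J*X(0, T))*L = (22*(-2))*(-2) = -44*(-2) = 88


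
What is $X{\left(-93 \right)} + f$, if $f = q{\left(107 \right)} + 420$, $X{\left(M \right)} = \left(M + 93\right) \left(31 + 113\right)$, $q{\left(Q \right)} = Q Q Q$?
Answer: $1225463$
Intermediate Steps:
$q{\left(Q \right)} = Q^{3}$ ($q{\left(Q \right)} = Q^{2} Q = Q^{3}$)
$X{\left(M \right)} = 13392 + 144 M$ ($X{\left(M \right)} = \left(93 + M\right) 144 = 13392 + 144 M$)
$f = 1225463$ ($f = 107^{3} + 420 = 1225043 + 420 = 1225463$)
$X{\left(-93 \right)} + f = \left(13392 + 144 \left(-93\right)\right) + 1225463 = \left(13392 - 13392\right) + 1225463 = 0 + 1225463 = 1225463$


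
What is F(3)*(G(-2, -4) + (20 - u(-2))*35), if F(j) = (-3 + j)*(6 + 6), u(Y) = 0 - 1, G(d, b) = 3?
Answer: 0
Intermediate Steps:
u(Y) = -1
F(j) = -36 + 12*j (F(j) = (-3 + j)*12 = -36 + 12*j)
F(3)*(G(-2, -4) + (20 - u(-2))*35) = (-36 + 12*3)*(3 + (20 - 1*(-1))*35) = (-36 + 36)*(3 + (20 + 1)*35) = 0*(3 + 21*35) = 0*(3 + 735) = 0*738 = 0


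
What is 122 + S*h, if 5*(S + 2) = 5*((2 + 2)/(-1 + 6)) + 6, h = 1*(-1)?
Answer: 122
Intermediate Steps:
h = -1
S = 0 (S = -2 + (5*((2 + 2)/(-1 + 6)) + 6)/5 = -2 + (5*(4/5) + 6)/5 = -2 + (5*(4*(⅕)) + 6)/5 = -2 + (5*(⅘) + 6)/5 = -2 + (4 + 6)/5 = -2 + (⅕)*10 = -2 + 2 = 0)
122 + S*h = 122 + 0*(-1) = 122 + 0 = 122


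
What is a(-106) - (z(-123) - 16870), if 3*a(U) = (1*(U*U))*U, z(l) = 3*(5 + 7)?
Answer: -1140514/3 ≈ -3.8017e+5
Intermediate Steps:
z(l) = 36 (z(l) = 3*12 = 36)
a(U) = U³/3 (a(U) = ((1*(U*U))*U)/3 = ((1*U²)*U)/3 = (U²*U)/3 = U³/3)
a(-106) - (z(-123) - 16870) = (⅓)*(-106)³ - (36 - 16870) = (⅓)*(-1191016) - 1*(-16834) = -1191016/3 + 16834 = -1140514/3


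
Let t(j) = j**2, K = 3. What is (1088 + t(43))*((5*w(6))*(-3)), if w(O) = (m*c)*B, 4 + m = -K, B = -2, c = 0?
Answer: 0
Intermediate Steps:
m = -7 (m = -4 - 1*3 = -4 - 3 = -7)
w(O) = 0 (w(O) = -7*0*(-2) = 0*(-2) = 0)
(1088 + t(43))*((5*w(6))*(-3)) = (1088 + 43**2)*((5*0)*(-3)) = (1088 + 1849)*(0*(-3)) = 2937*0 = 0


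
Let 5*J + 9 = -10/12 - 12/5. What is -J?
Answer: 367/150 ≈ 2.4467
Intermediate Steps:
J = -367/150 (J = -9/5 + (-10/12 - 12/5)/5 = -9/5 + (-10*1/12 - 12*⅕)/5 = -9/5 + (-⅚ - 12/5)/5 = -9/5 + (⅕)*(-97/30) = -9/5 - 97/150 = -367/150 ≈ -2.4467)
-J = -1*(-367/150) = 367/150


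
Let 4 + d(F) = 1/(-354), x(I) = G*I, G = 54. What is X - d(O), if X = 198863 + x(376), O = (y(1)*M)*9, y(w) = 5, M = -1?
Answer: 77586535/354 ≈ 2.1917e+5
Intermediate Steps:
O = -45 (O = (5*(-1))*9 = -5*9 = -45)
x(I) = 54*I
d(F) = -1417/354 (d(F) = -4 + 1/(-354) = -4 - 1/354 = -1417/354)
X = 219167 (X = 198863 + 54*376 = 198863 + 20304 = 219167)
X - d(O) = 219167 - 1*(-1417/354) = 219167 + 1417/354 = 77586535/354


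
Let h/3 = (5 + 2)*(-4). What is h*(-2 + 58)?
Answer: -4704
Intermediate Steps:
h = -84 (h = 3*((5 + 2)*(-4)) = 3*(7*(-4)) = 3*(-28) = -84)
h*(-2 + 58) = -84*(-2 + 58) = -84*56 = -4704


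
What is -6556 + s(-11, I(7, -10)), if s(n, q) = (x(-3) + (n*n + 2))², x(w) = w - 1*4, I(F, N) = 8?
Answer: 6900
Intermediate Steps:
x(w) = -4 + w (x(w) = w - 4 = -4 + w)
s(n, q) = (-5 + n²)² (s(n, q) = ((-4 - 3) + (n*n + 2))² = (-7 + (n² + 2))² = (-7 + (2 + n²))² = (-5 + n²)²)
-6556 + s(-11, I(7, -10)) = -6556 + (-5 + (-11)²)² = -6556 + (-5 + 121)² = -6556 + 116² = -6556 + 13456 = 6900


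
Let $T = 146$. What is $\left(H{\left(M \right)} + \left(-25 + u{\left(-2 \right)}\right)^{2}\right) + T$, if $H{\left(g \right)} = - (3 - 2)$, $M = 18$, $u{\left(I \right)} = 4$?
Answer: $586$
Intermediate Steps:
$H{\left(g \right)} = -1$ ($H{\left(g \right)} = \left(-1\right) 1 = -1$)
$\left(H{\left(M \right)} + \left(-25 + u{\left(-2 \right)}\right)^{2}\right) + T = \left(-1 + \left(-25 + 4\right)^{2}\right) + 146 = \left(-1 + \left(-21\right)^{2}\right) + 146 = \left(-1 + 441\right) + 146 = 440 + 146 = 586$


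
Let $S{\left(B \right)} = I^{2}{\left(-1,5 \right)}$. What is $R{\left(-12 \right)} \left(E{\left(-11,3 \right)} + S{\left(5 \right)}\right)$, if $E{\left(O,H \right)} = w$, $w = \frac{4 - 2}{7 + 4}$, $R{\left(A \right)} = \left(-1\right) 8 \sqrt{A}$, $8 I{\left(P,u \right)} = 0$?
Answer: $- \frac{32 i \sqrt{3}}{11} \approx - 5.0387 i$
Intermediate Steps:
$I{\left(P,u \right)} = 0$ ($I{\left(P,u \right)} = \frac{1}{8} \cdot 0 = 0$)
$R{\left(A \right)} = - 8 \sqrt{A}$
$w = \frac{2}{11} \approx 0.18182$
$E{\left(O,H \right)} = \frac{2}{11}$
$S{\left(B \right)} = 0$ ($S{\left(B \right)} = 0^{2} = 0$)
$R{\left(-12 \right)} \left(E{\left(-11,3 \right)} + S{\left(5 \right)}\right) = - 8 \sqrt{-12} \left(\frac{2}{11} + 0\right) = - 8 \cdot 2 i \sqrt{3} \cdot \frac{2}{11} = - 16 i \sqrt{3} \cdot \frac{2}{11} = - \frac{32 i \sqrt{3}}{11}$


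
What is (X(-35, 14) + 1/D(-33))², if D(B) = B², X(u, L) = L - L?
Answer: 1/1185921 ≈ 8.4323e-7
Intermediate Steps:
X(u, L) = 0
(X(-35, 14) + 1/D(-33))² = (0 + 1/((-33)²))² = (0 + 1/1089)² = (1/1089)² = 1/1185921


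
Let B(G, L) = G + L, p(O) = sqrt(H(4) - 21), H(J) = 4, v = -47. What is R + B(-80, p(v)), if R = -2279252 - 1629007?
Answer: -3908339 + I*sqrt(17) ≈ -3.9083e+6 + 4.1231*I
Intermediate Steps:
p(O) = I*sqrt(17) (p(O) = sqrt(4 - 21) = sqrt(-17) = I*sqrt(17))
R = -3908259
R + B(-80, p(v)) = -3908259 + (-80 + I*sqrt(17)) = -3908339 + I*sqrt(17)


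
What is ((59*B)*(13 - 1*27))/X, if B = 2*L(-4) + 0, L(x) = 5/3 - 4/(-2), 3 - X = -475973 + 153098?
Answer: -9086/484317 ≈ -0.018760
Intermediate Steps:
X = 322878 (X = 3 - (-475973 + 153098) = 3 - 1*(-322875) = 3 + 322875 = 322878)
L(x) = 11/3 (L(x) = 5*(1/3) - 4*(-1/2) = 5/3 + 2 = 11/3)
B = 22/3 (B = 2*(11/3) + 0 = 22/3 + 0 = 22/3 ≈ 7.3333)
((59*B)*(13 - 1*27))/X = ((59*(22/3))*(13 - 1*27))/322878 = (1298*(13 - 27)/3)*(1/322878) = ((1298/3)*(-14))*(1/322878) = -18172/3*1/322878 = -9086/484317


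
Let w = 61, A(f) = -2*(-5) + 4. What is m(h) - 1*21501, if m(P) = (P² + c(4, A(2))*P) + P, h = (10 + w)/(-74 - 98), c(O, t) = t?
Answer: -636263723/29584 ≈ -21507.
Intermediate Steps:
A(f) = 14 (A(f) = 10 + 4 = 14)
h = -71/172 (h = (10 + 61)/(-74 - 98) = 71/(-172) = 71*(-1/172) = -71/172 ≈ -0.41279)
m(P) = P² + 15*P (m(P) = (P² + 14*P) + P = P² + 15*P)
m(h) - 1*21501 = -71*(15 - 71/172)/172 - 1*21501 = -71/172*2509/172 - 21501 = -178139/29584 - 21501 = -636263723/29584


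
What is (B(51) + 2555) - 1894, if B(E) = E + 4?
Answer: 716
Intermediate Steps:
B(E) = 4 + E
(B(51) + 2555) - 1894 = ((4 + 51) + 2555) - 1894 = (55 + 2555) - 1894 = 2610 - 1894 = 716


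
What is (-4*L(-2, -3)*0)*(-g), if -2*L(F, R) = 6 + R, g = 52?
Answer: 0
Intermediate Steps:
L(F, R) = -3 - R/2 (L(F, R) = -(6 + R)/2 = -3 - R/2)
(-4*L(-2, -3)*0)*(-g) = (-4*(-3 - ½*(-3))*0)*(-1*52) = (-4*(-3 + 3/2)*0)*(-52) = (-4*(-3/2)*0)*(-52) = (6*0)*(-52) = 0*(-52) = 0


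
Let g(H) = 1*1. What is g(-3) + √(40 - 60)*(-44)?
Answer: 1 - 88*I*√5 ≈ 1.0 - 196.77*I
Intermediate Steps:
g(H) = 1
g(-3) + √(40 - 60)*(-44) = 1 + √(40 - 60)*(-44) = 1 + √(-20)*(-44) = 1 + (2*I*√5)*(-44) = 1 - 88*I*√5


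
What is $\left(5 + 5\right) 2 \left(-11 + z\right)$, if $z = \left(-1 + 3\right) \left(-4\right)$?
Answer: $-380$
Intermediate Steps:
$z = -8$ ($z = 2 \left(-4\right) = -8$)
$\left(5 + 5\right) 2 \left(-11 + z\right) = \left(5 + 5\right) 2 \left(-11 - 8\right) = 10 \cdot 2 \left(-19\right) = 20 \left(-19\right) = -380$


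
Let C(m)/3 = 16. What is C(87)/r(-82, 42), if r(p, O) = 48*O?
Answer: 1/42 ≈ 0.023810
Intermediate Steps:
C(m) = 48 (C(m) = 3*16 = 48)
C(87)/r(-82, 42) = 48/((48*42)) = 48/2016 = 48*(1/2016) = 1/42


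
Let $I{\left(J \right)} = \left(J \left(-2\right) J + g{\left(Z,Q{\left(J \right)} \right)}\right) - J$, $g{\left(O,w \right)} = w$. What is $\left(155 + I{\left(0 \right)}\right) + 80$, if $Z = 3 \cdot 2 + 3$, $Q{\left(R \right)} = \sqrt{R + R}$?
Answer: $235$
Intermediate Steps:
$Q{\left(R \right)} = \sqrt{2} \sqrt{R}$ ($Q{\left(R \right)} = \sqrt{2 R} = \sqrt{2} \sqrt{R}$)
$Z = 9$ ($Z = 6 + 3 = 9$)
$I{\left(J \right)} = - J - 2 J^{2} + \sqrt{2} \sqrt{J}$ ($I{\left(J \right)} = \left(J \left(-2\right) J + \sqrt{2} \sqrt{J}\right) - J = \left(- 2 J J + \sqrt{2} \sqrt{J}\right) - J = \left(- 2 J^{2} + \sqrt{2} \sqrt{J}\right) - J = - J - 2 J^{2} + \sqrt{2} \sqrt{J}$)
$\left(155 + I{\left(0 \right)}\right) + 80 = \left(155 - \left(0 - \sqrt{2} \sqrt{0}\right)\right) + 80 = \left(155 + \left(0 - 0 + \sqrt{2} \cdot 0\right)\right) + 80 = \left(155 + \left(0 + 0 + 0\right)\right) + 80 = \left(155 + 0\right) + 80 = 155 + 80 = 235$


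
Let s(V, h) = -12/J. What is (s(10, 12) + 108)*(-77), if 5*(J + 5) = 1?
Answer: -17017/2 ≈ -8508.5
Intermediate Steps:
J = -24/5 (J = -5 + (1/5)*1 = -5 + 1/5 = -24/5 ≈ -4.8000)
s(V, h) = 5/2 (s(V, h) = -12/(-24/5) = -12*(-5/24) = 5/2)
(s(10, 12) + 108)*(-77) = (5/2 + 108)*(-77) = (221/2)*(-77) = -17017/2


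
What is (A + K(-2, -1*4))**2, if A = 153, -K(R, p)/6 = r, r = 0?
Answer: 23409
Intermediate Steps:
K(R, p) = 0 (K(R, p) = -6*0 = 0)
(A + K(-2, -1*4))**2 = (153 + 0)**2 = 153**2 = 23409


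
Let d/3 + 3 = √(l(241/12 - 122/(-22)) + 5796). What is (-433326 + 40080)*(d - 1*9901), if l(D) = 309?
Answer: 3897067860 - 1179738*√6105 ≈ 3.8049e+9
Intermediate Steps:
d = -9 + 3*√6105 (d = -9 + 3*√(309 + 5796) = -9 + 3*√6105 ≈ 225.40)
(-433326 + 40080)*(d - 1*9901) = (-433326 + 40080)*((-9 + 3*√6105) - 1*9901) = -393246*((-9 + 3*√6105) - 9901) = -393246*(-9910 + 3*√6105) = 3897067860 - 1179738*√6105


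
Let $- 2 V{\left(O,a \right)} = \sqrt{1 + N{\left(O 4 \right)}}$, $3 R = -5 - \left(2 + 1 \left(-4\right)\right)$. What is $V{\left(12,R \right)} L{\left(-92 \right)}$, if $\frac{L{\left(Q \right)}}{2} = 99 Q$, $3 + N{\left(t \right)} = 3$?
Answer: $9108$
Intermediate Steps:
$N{\left(t \right)} = 0$ ($N{\left(t \right)} = -3 + 3 = 0$)
$L{\left(Q \right)} = 198 Q$ ($L{\left(Q \right)} = 2 \cdot 99 Q = 198 Q$)
$R = -1$ ($R = \frac{-5 - \left(2 + 1 \left(-4\right)\right)}{3} = \frac{-5 - \left(2 - 4\right)}{3} = \frac{-5 - -2}{3} = \frac{-5 + 2}{3} = \frac{1}{3} \left(-3\right) = -1$)
$V{\left(O,a \right)} = - \frac{1}{2}$ ($V{\left(O,a \right)} = - \frac{\sqrt{1 + 0}}{2} = - \frac{\sqrt{1}}{2} = \left(- \frac{1}{2}\right) 1 = - \frac{1}{2}$)
$V{\left(12,R \right)} L{\left(-92 \right)} = - \frac{198 \left(-92\right)}{2} = \left(- \frac{1}{2}\right) \left(-18216\right) = 9108$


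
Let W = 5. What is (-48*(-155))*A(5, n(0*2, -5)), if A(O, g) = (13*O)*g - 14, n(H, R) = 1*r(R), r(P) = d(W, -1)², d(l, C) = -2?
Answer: 1830240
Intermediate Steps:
r(P) = 4 (r(P) = (-2)² = 4)
n(H, R) = 4 (n(H, R) = 1*4 = 4)
A(O, g) = -14 + 13*O*g (A(O, g) = 13*O*g - 14 = -14 + 13*O*g)
(-48*(-155))*A(5, n(0*2, -5)) = (-48*(-155))*(-14 + 13*5*4) = 7440*(-14 + 260) = 7440*246 = 1830240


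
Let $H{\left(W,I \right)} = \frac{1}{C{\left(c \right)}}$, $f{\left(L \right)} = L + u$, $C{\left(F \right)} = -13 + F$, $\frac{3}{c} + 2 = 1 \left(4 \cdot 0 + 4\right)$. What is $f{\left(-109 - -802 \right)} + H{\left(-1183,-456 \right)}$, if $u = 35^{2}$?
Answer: $\frac{44112}{23} \approx 1917.9$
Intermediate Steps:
$u = 1225$
$c = \frac{3}{2}$ ($c = \frac{3}{-2 + 1 \left(4 \cdot 0 + 4\right)} = \frac{3}{-2 + 1 \left(0 + 4\right)} = \frac{3}{-2 + 1 \cdot 4} = \frac{3}{-2 + 4} = \frac{3}{2} \approx 1.5$)
$f{\left(L \right)} = 1225 + L$ ($f{\left(L \right)} = L + 1225 = 1225 + L$)
$H{\left(W,I \right)} = - \frac{2}{23}$ ($H{\left(W,I \right)} = \frac{1}{-13 + \frac{3}{2}} = \frac{1}{- \frac{23}{2}} = - \frac{2}{23}$)
$f{\left(-109 - -802 \right)} + H{\left(-1183,-456 \right)} = \left(1225 - -693\right) - \frac{2}{23} = \left(1225 + \left(-109 + 802\right)\right) - \frac{2}{23} = \left(1225 + 693\right) - \frac{2}{23} = 1918 - \frac{2}{23} = \frac{44112}{23}$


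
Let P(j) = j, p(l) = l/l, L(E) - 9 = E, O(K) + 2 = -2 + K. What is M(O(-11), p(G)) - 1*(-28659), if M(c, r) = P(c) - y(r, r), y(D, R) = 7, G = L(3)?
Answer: 28637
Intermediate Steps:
O(K) = -4 + K (O(K) = -2 + (-2 + K) = -4 + K)
L(E) = 9 + E
G = 12 (G = 9 + 3 = 12)
p(l) = 1
M(c, r) = -7 + c (M(c, r) = c - 1*7 = c - 7 = -7 + c)
M(O(-11), p(G)) - 1*(-28659) = (-7 + (-4 - 11)) - 1*(-28659) = (-7 - 15) + 28659 = -22 + 28659 = 28637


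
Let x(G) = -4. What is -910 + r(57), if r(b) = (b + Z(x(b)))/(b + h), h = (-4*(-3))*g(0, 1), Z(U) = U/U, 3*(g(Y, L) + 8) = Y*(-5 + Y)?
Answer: -35548/39 ≈ -911.49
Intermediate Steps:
g(Y, L) = -8 + Y*(-5 + Y)/3 (g(Y, L) = -8 + (Y*(-5 + Y))/3 = -8 + Y*(-5 + Y)/3)
Z(U) = 1
h = -96 (h = (-4*(-3))*(-8 - 5/3*0 + (⅓)*0²) = 12*(-8 + 0 + (⅓)*0) = 12*(-8 + 0 + 0) = 12*(-8) = -96)
r(b) = (1 + b)/(-96 + b) (r(b) = (b + 1)/(b - 96) = (1 + b)/(-96 + b))
-910 + r(57) = -910 + (1 + 57)/(-96 + 57) = -910 + 58/(-39) = -910 - 1/39*58 = -910 - 58/39 = -35548/39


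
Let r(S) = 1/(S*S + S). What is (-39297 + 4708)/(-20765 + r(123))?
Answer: 527551428/316707779 ≈ 1.6657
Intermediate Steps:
r(S) = 1/(S + S²) (r(S) = 1/(S² + S) = 1/(S + S²))
(-39297 + 4708)/(-20765 + r(123)) = (-39297 + 4708)/(-20765 + 1/(123*(1 + 123))) = -34589/(-20765 + (1/123)/124) = -34589/(-20765 + (1/123)*(1/124)) = -34589/(-20765 + 1/15252) = -34589/(-316707779/15252) = -34589*(-15252/316707779) = 527551428/316707779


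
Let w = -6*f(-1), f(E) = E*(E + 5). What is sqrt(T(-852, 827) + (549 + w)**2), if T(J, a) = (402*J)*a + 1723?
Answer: 2*I*sqrt(70730189) ≈ 16820.0*I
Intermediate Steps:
f(E) = E*(5 + E)
w = 24 (w = -(-6)*(5 - 1) = -(-6)*4 = -6*(-4) = 24)
T(J, a) = 1723 + 402*J*a (T(J, a) = 402*J*a + 1723 = 1723 + 402*J*a)
sqrt(T(-852, 827) + (549 + w)**2) = sqrt((1723 + 402*(-852)*827) + (549 + 24)**2) = sqrt((1723 - 283250808) + 573**2) = sqrt(-283249085 + 328329) = sqrt(-282920756) = 2*I*sqrt(70730189)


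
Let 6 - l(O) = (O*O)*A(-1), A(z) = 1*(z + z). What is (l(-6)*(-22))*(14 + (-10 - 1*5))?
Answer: 1716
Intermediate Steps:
A(z) = 2*z (A(z) = 1*(2*z) = 2*z)
l(O) = 6 + 2*O² (l(O) = 6 - O*O*2*(-1) = 6 - O²*(-2) = 6 - (-2)*O² = 6 + 2*O²)
(l(-6)*(-22))*(14 + (-10 - 1*5)) = ((6 + 2*(-6)²)*(-22))*(14 + (-10 - 1*5)) = ((6 + 2*36)*(-22))*(14 + (-10 - 5)) = ((6 + 72)*(-22))*(14 - 15) = (78*(-22))*(-1) = -1716*(-1) = 1716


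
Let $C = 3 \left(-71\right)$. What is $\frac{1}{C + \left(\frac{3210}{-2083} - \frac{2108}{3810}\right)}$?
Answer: $- \frac{3968115}{853519027} \approx -0.0046491$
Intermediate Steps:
$C = -213$
$\frac{1}{C + \left(\frac{3210}{-2083} - \frac{2108}{3810}\right)} = \frac{1}{-213 + \left(\frac{3210}{-2083} - \frac{2108}{3810}\right)} = \frac{1}{-213 + \left(3210 \left(- \frac{1}{2083}\right) - \frac{1054}{1905}\right)} = \frac{1}{-213 - \frac{8310532}{3968115}} = \frac{1}{- \frac{853519027}{3968115}} = - \frac{3968115}{853519027}$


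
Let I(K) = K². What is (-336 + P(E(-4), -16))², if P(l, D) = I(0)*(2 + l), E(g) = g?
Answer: 112896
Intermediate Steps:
P(l, D) = 0 (P(l, D) = 0²*(2 + l) = 0*(2 + l) = 0)
(-336 + P(E(-4), -16))² = (-336 + 0)² = (-336)² = 112896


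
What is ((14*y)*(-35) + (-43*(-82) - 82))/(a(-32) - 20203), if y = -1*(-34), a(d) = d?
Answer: 13216/20235 ≈ 0.65313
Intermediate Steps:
y = 34
((14*y)*(-35) + (-43*(-82) - 82))/(a(-32) - 20203) = ((14*34)*(-35) + (-43*(-82) - 82))/(-32 - 20203) = (476*(-35) + (3526 - 82))/(-20235) = (-16660 + 3444)*(-1/20235) = -13216*(-1/20235) = 13216/20235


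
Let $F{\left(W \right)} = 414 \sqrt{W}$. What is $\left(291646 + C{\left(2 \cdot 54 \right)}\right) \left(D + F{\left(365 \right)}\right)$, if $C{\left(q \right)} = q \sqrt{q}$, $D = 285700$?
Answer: $4 \left(142850 + 207 \sqrt{365}\right) \left(145823 + 324 \sqrt{3}\right) \approx 8.596 \cdot 10^{10}$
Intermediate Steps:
$C{\left(q \right)} = q^{\frac{3}{2}}$
$\left(291646 + C{\left(2 \cdot 54 \right)}\right) \left(D + F{\left(365 \right)}\right) = \left(291646 + \left(2 \cdot 54\right)^{\frac{3}{2}}\right) \left(285700 + 414 \sqrt{365}\right) = \left(291646 + 108^{\frac{3}{2}}\right) \left(285700 + 414 \sqrt{365}\right) = \left(291646 + 648 \sqrt{3}\right) \left(285700 + 414 \sqrt{365}\right) = \left(285700 + 414 \sqrt{365}\right) \left(291646 + 648 \sqrt{3}\right)$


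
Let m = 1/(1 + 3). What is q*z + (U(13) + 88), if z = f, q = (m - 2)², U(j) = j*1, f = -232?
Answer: -1219/2 ≈ -609.50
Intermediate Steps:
m = ¼ (m = 1/4 = ¼ ≈ 0.25000)
U(j) = j
q = 49/16 (q = (¼ - 2)² = (-7/4)² = 49/16 ≈ 3.0625)
z = -232
q*z + (U(13) + 88) = (49/16)*(-232) + (13 + 88) = -1421/2 + 101 = -1219/2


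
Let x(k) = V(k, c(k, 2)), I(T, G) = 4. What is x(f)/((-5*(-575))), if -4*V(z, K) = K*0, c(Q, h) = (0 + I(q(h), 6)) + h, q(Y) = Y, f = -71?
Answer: 0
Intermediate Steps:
c(Q, h) = 4 + h (c(Q, h) = (0 + 4) + h = 4 + h)
V(z, K) = 0 (V(z, K) = -K*0/4 = -¼*0 = 0)
x(k) = 0
x(f)/((-5*(-575))) = 0/((-5*(-575))) = 0/2875 = 0*(1/2875) = 0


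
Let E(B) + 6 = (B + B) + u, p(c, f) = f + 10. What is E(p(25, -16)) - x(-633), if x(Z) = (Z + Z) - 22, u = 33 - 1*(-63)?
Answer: 1366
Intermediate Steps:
u = 96 (u = 33 + 63 = 96)
p(c, f) = 10 + f
E(B) = 90 + 2*B (E(B) = -6 + ((B + B) + 96) = -6 + (2*B + 96) = -6 + (96 + 2*B) = 90 + 2*B)
x(Z) = -22 + 2*Z (x(Z) = 2*Z - 22 = -22 + 2*Z)
E(p(25, -16)) - x(-633) = (90 + 2*(10 - 16)) - (-22 + 2*(-633)) = (90 + 2*(-6)) - (-22 - 1266) = (90 - 12) - 1*(-1288) = 78 + 1288 = 1366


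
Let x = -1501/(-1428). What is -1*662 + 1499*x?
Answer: 1304663/1428 ≈ 913.63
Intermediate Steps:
x = 1501/1428 (x = -1501*(-1/1428) = 1501/1428 ≈ 1.0511)
-1*662 + 1499*x = -1*662 + 1499*(1501/1428) = -662 + 2249999/1428 = 1304663/1428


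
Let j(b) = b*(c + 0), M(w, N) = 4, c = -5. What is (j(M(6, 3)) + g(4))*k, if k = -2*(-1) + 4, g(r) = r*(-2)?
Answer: -168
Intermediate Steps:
g(r) = -2*r
j(b) = -5*b (j(b) = b*(-5 + 0) = b*(-5) = -5*b)
k = 6 (k = 2 + 4 = 6)
(j(M(6, 3)) + g(4))*k = (-5*4 - 2*4)*6 = (-20 - 8)*6 = -28*6 = -168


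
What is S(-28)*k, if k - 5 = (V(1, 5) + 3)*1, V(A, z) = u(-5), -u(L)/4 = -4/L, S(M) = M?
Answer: -672/5 ≈ -134.40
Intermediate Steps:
u(L) = 16/L (u(L) = -(-16)/L = 16/L)
V(A, z) = -16/5 (V(A, z) = 16/(-5) = 16*(-1/5) = -16/5)
k = 24/5 (k = 5 + (-16/5 + 3)*1 = 5 - 1/5*1 = 5 - 1/5 = 24/5 ≈ 4.8000)
S(-28)*k = -28*24/5 = -672/5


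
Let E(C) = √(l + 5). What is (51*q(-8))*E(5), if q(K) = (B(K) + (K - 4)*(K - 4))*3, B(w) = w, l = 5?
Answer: 20808*√10 ≈ 65801.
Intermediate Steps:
E(C) = √10 (E(C) = √(5 + 5) = √10)
q(K) = 3*K + 3*(-4 + K)² (q(K) = (K + (K - 4)*(K - 4))*3 = (K + (-4 + K)*(-4 + K))*3 = (K + (-4 + K)²)*3 = 3*K + 3*(-4 + K)²)
(51*q(-8))*E(5) = (51*(3*(-8) + 3*(-4 - 8)²))*√10 = (51*(-24 + 3*(-12)²))*√10 = (51*(-24 + 3*144))*√10 = (51*(-24 + 432))*√10 = (51*408)*√10 = 20808*√10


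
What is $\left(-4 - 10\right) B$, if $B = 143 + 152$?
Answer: $-4130$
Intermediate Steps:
$B = 295$
$\left(-4 - 10\right) B = \left(-4 - 10\right) 295 = \left(-14\right) 295 = -4130$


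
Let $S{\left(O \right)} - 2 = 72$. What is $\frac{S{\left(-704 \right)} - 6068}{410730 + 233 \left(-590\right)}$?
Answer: $- \frac{2997}{136630} \approx -0.021935$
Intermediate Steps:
$S{\left(O \right)} = 74$ ($S{\left(O \right)} = 2 + 72 = 74$)
$\frac{S{\left(-704 \right)} - 6068}{410730 + 233 \left(-590\right)} = \frac{74 - 6068}{410730 + 233 \left(-590\right)} = - \frac{5994}{410730 - 137470} = - \frac{5994}{273260} = \left(-5994\right) \frac{1}{273260} = - \frac{2997}{136630}$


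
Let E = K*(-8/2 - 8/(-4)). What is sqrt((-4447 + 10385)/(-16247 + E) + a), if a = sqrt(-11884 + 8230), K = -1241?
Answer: sqrt(-81736570 + 568425675*I*sqrt(406))/13765 ≈ 5.4781 + 5.5173*I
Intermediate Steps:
a = 3*I*sqrt(406) (a = sqrt(-3654) = 3*I*sqrt(406) ≈ 60.448*I)
E = 2482 (E = -1241*(-8/2 - 8/(-4)) = -1241*(-8*1/2 - 8*(-1/4)) = -1241*(-4 + 2) = -1241*(-2) = 2482)
sqrt((-4447 + 10385)/(-16247 + E) + a) = sqrt((-4447 + 10385)/(-16247 + 2482) + 3*I*sqrt(406)) = sqrt(5938/(-13765) + 3*I*sqrt(406)) = sqrt(5938*(-1/13765) + 3*I*sqrt(406)) = sqrt(-5938/13765 + 3*I*sqrt(406))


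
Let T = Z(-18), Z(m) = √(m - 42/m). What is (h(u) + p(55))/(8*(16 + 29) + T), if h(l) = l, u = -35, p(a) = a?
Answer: 21600/388847 - 20*I*√141/388847 ≈ 0.055549 - 0.00061075*I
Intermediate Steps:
T = I*√141/3 (T = √(-18 - 42/(-18)) = √(-18 - 42*(-1/18)) = √(-18 + 7/3) = √(-47/3) = I*√141/3 ≈ 3.9581*I)
(h(u) + p(55))/(8*(16 + 29) + T) = (-35 + 55)/(8*(16 + 29) + I*√141/3) = 20/(8*45 + I*√141/3) = 20/(360 + I*√141/3)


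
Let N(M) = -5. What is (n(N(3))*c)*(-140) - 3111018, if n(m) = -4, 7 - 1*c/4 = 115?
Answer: -3352938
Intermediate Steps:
c = -432 (c = 28 - 4*115 = 28 - 460 = -432)
(n(N(3))*c)*(-140) - 3111018 = -4*(-432)*(-140) - 3111018 = 1728*(-140) - 3111018 = -241920 - 3111018 = -3352938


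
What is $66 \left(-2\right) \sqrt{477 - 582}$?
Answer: $- 132 i \sqrt{105} \approx - 1352.6 i$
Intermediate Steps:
$66 \left(-2\right) \sqrt{477 - 582} = - 132 \sqrt{-105} = - 132 i \sqrt{105}$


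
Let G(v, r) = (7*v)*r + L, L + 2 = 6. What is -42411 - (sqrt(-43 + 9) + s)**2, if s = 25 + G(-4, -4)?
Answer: -62258 - 282*I*sqrt(34) ≈ -62258.0 - 1644.3*I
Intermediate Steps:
L = 4 (L = -2 + 6 = 4)
G(v, r) = 4 + 7*r*v (G(v, r) = (7*v)*r + 4 = 7*r*v + 4 = 4 + 7*r*v)
s = 141 (s = 25 + (4 + 7*(-4)*(-4)) = 25 + (4 + 112) = 25 + 116 = 141)
-42411 - (sqrt(-43 + 9) + s)**2 = -42411 - (sqrt(-43 + 9) + 141)**2 = -42411 - (sqrt(-34) + 141)**2 = -42411 - (I*sqrt(34) + 141)**2 = -42411 - (141 + I*sqrt(34))**2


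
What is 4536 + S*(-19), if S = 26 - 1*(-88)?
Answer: 2370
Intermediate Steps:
S = 114 (S = 26 + 88 = 114)
4536 + S*(-19) = 4536 + 114*(-19) = 4536 - 2166 = 2370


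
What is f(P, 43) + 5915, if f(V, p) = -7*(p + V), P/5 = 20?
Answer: 4914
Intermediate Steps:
P = 100 (P = 5*20 = 100)
f(V, p) = -7*V - 7*p (f(V, p) = -7*(V + p) = -7*V - 7*p)
f(P, 43) + 5915 = (-7*100 - 7*43) + 5915 = (-700 - 301) + 5915 = -1001 + 5915 = 4914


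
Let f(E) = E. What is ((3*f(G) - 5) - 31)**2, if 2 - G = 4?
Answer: 1764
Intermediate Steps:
G = -2 (G = 2 - 1*4 = 2 - 4 = -2)
((3*f(G) - 5) - 31)**2 = ((3*(-2) - 5) - 31)**2 = ((-6 - 5) - 31)**2 = (-11 - 31)**2 = (-42)**2 = 1764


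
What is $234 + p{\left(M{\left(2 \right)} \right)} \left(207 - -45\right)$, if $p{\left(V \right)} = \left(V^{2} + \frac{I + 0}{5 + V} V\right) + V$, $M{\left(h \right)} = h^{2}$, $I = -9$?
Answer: $4266$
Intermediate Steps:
$p{\left(V \right)} = V + V^{2} - \frac{9 V}{5 + V}$ ($p{\left(V \right)} = \left(V^{2} + \frac{-9 + 0}{5 + V} V\right) + V = \left(V^{2} + - \frac{9}{5 + V} V\right) + V = \left(V^{2} - \frac{9 V}{5 + V}\right) + V = V + V^{2} - \frac{9 V}{5 + V}$)
$234 + p{\left(M{\left(2 \right)} \right)} \left(207 - -45\right) = 234 + \frac{2^{2} \left(-4 + \left(2^{2}\right)^{2} + 6 \cdot 2^{2}\right)}{5 + 2^{2}} \left(207 - -45\right) = 234 + \frac{4 \left(-4 + 4^{2} + 6 \cdot 4\right)}{5 + 4} \left(207 + 45\right) = 234 + \frac{4 \left(-4 + 16 + 24\right)}{9} \cdot 252 = 234 + 4 \cdot \frac{1}{9} \cdot 36 \cdot 252 = 234 + 16 \cdot 252 = 234 + 4032 = 4266$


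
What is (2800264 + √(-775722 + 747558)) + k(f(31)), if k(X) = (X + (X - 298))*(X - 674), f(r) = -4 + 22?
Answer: 2972136 + 2*I*√7041 ≈ 2.9721e+6 + 167.82*I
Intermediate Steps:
f(r) = 18
k(X) = (-674 + X)*(-298 + 2*X) (k(X) = (X + (-298 + X))*(-674 + X) = (-298 + 2*X)*(-674 + X) = (-674 + X)*(-298 + 2*X))
(2800264 + √(-775722 + 747558)) + k(f(31)) = (2800264 + √(-775722 + 747558)) + (200852 - 1646*18 + 2*18²) = (2800264 + √(-28164)) + (200852 - 29628 + 2*324) = (2800264 + 2*I*√7041) + (200852 - 29628 + 648) = (2800264 + 2*I*√7041) + 171872 = 2972136 + 2*I*√7041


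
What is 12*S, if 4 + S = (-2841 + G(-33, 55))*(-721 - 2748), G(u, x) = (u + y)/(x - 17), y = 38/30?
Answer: 11238486988/95 ≈ 1.1830e+8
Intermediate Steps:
y = 19/15 (y = 38*(1/30) = 19/15 ≈ 1.2667)
G(u, x) = (19/15 + u)/(-17 + x) (G(u, x) = (u + 19/15)/(x - 17) = (19/15 + u)/(-17 + x))
S = 2809621747/285 (S = -4 + (-2841 + (19/15 - 33)/(-17 + 55))*(-721 - 2748) = -4 + (-2841 - 476/15/38)*(-3469) = -4 + (-2841 + (1/38)*(-476/15))*(-3469) = -4 + (-2841 - 238/285)*(-3469) = -4 - 809923/285*(-3469) = -4 + 2809622887/285 = 2809621747/285 ≈ 9.8583e+6)
12*S = 12*(2809621747/285) = 11238486988/95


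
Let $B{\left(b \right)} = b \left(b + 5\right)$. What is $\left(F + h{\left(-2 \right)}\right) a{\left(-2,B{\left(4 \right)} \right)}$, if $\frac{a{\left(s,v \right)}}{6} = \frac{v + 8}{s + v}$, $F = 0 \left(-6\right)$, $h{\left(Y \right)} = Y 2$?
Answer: $- \frac{528}{17} \approx -31.059$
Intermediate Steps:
$h{\left(Y \right)} = 2 Y$
$F = 0$
$B{\left(b \right)} = b \left(5 + b\right)$
$a{\left(s,v \right)} = \frac{6 \left(8 + v\right)}{s + v}$ ($a{\left(s,v \right)} = 6 \frac{v + 8}{s + v} = 6 \frac{8 + v}{s + v} = \frac{6 \left(8 + v\right)}{s + v}$)
$\left(F + h{\left(-2 \right)}\right) a{\left(-2,B{\left(4 \right)} \right)} = \left(0 + 2 \left(-2\right)\right) \frac{6 \left(8 + 4 \left(5 + 4\right)\right)}{-2 + 4 \left(5 + 4\right)} = \left(0 - 4\right) \frac{6 \left(8 + 4 \cdot 9\right)}{-2 + 4 \cdot 9} = - 4 \frac{6 \left(8 + 36\right)}{-2 + 36} = - 4 \cdot 6 \cdot \frac{1}{34} \cdot 44 = \left(-4\right) \frac{132}{17} = - \frac{528}{17}$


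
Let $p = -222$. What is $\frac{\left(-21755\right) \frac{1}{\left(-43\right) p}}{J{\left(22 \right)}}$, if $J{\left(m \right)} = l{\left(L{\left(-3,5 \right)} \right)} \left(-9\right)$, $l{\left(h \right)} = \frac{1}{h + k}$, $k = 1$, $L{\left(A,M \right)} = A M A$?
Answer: $\frac{500365}{42957} \approx 11.648$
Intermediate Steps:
$L{\left(A,M \right)} = M A^{2}$
$l{\left(h \right)} = \frac{1}{1 + h}$ ($l{\left(h \right)} = \frac{1}{h + 1} = \frac{1}{1 + h}$)
$J{\left(m \right)} = - \frac{9}{46}$ ($J{\left(m \right)} = \frac{1}{1 + 5 \left(-3\right)^{2}} \left(-9\right) = \frac{1}{1 + 5 \cdot 9} \left(-9\right) = \frac{1}{1 + 45} \left(-9\right) = \frac{1}{46} \left(-9\right) = - \frac{9}{46}$)
$\frac{\left(-21755\right) \frac{1}{\left(-43\right) p}}{J{\left(22 \right)}} = \frac{\left(-21755\right) \frac{1}{\left(-43\right) \left(-222\right)}}{- \frac{9}{46}} = - \frac{21755}{9546} \left(- \frac{46}{9}\right) = \left(-21755\right) \frac{1}{9546} \left(- \frac{46}{9}\right) = \left(- \frac{21755}{9546}\right) \left(- \frac{46}{9}\right) = \frac{500365}{42957}$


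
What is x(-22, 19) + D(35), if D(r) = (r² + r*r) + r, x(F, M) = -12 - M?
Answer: 2454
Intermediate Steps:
D(r) = r + 2*r² (D(r) = (r² + r²) + r = 2*r² + r = r + 2*r²)
x(-22, 19) + D(35) = (-12 - 1*19) + 35*(1 + 2*35) = (-12 - 19) + 35*(1 + 70) = -31 + 35*71 = -31 + 2485 = 2454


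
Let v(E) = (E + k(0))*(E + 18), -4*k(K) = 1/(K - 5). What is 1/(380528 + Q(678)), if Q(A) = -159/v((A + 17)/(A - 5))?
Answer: 186665557/71030030759876 ≈ 2.6280e-6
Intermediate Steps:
k(K) = -1/(4*(-5 + K)) (k(K) = -1/(4*(K - 5)) = -1/(4*(-5 + K)))
v(E) = (18 + E)*(1/20 + E) (v(E) = (E - 1/(-20 + 4*0))*(E + 18) = (E - 1/(-20 + 0))*(18 + E) = (E - 1/(-20))*(18 + E) = (E - 1*(-1/20))*(18 + E) = (E + 1/20)*(18 + E) = (1/20 + E)*(18 + E) = (18 + E)*(1/20 + E))
Q(A) = -159/(9/10 + (17 + A)²/(-5 + A)² + 361*(17 + A)/(20*(-5 + A))) (Q(A) = -159/(9/10 + ((A + 17)/(A - 5))² + 361*((A + 17)/(A - 5))/20) = -159/(9/10 + ((17 + A)/(-5 + A))² + 361*((17 + A)/(-5 + A))/20) = -159/(9/10 + (17 + A)²/(-5 + A)² + 361*(17 + A)/(20*(-5 + A))))
1/(380528 + Q(678)) = 1/(380528 + 3180*(-25 - 1*678² + 10*678)/(-24455 + 399*678² + 4832*678)) = 1/(380528 + 3180*(-25 - 1*459684 + 6780)/(-24455 + 399*459684 + 3276096)) = 1/(380528 + 3180*(-25 - 459684 + 6780)/(-24455 + 183413916 + 3276096)) = 1/(380528 + 3180*(-452929)/186665557) = 1/(380528 + 3180*(1/186665557)*(-452929)) = 1/(380528 - 1440314220/186665557) = 1/(71030030759876/186665557) = 186665557/71030030759876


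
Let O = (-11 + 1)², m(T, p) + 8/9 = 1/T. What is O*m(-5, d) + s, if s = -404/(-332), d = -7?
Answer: -80431/747 ≈ -107.67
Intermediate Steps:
m(T, p) = -8/9 + 1/T
O = 100 (O = (-10)² = 100)
s = 101/83 (s = -404*(-1/332) = 101/83 ≈ 1.2169)
O*m(-5, d) + s = 100*(-8/9 + 1/(-5)) + 101/83 = 100*(-8/9 - ⅕) + 101/83 = 100*(-49/45) + 101/83 = -980/9 + 101/83 = -80431/747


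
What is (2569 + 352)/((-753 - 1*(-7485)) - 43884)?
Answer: -2921/37152 ≈ -0.078623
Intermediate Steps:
(2569 + 352)/((-753 - 1*(-7485)) - 43884) = 2921/((-753 + 7485) - 43884) = 2921/(6732 - 43884) = 2921/(-37152) = 2921*(-1/37152) = -2921/37152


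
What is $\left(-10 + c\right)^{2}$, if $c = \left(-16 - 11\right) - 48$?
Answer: $7225$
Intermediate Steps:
$c = -75$ ($c = -27 - 48 = -75$)
$\left(-10 + c\right)^{2} = \left(-10 - 75\right)^{2} = \left(-85\right)^{2} = 7225$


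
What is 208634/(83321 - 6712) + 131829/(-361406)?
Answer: 65302291543/27686952254 ≈ 2.3586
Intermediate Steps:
208634/(83321 - 6712) + 131829/(-361406) = 208634/76609 + 131829*(-1/361406) = 208634*(1/76609) - 131829/361406 = 208634/76609 - 131829/361406 = 65302291543/27686952254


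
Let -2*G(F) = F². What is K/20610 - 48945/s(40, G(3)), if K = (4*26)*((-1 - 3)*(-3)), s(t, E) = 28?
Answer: -168120251/96180 ≈ -1748.0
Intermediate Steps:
G(F) = -F²/2
K = 1248 (K = 104*(-4*(-3)) = 104*12 = 1248)
K/20610 - 48945/s(40, G(3)) = 1248/20610 - 48945/28 = 1248*(1/20610) - 48945*1/28 = 208/3435 - 48945/28 = -168120251/96180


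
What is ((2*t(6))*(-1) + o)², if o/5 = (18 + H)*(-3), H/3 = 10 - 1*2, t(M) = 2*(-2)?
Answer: 386884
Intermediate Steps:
t(M) = -4
H = 24 (H = 3*(10 - 1*2) = 3*(10 - 2) = 3*8 = 24)
o = -630 (o = 5*((18 + 24)*(-3)) = 5*(42*(-3)) = 5*(-126) = -630)
((2*t(6))*(-1) + o)² = ((2*(-4))*(-1) - 630)² = (-8*(-1) - 630)² = (8 - 630)² = (-622)² = 386884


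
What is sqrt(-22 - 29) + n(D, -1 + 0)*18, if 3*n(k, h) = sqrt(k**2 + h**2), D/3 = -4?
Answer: 6*sqrt(145) + I*sqrt(51) ≈ 72.25 + 7.1414*I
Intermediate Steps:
D = -12 (D = 3*(-4) = -12)
n(k, h) = sqrt(h**2 + k**2)/3 (n(k, h) = sqrt(k**2 + h**2)/3 = sqrt(h**2 + k**2)/3)
sqrt(-22 - 29) + n(D, -1 + 0)*18 = sqrt(-22 - 29) + (sqrt((-1 + 0)**2 + (-12)**2)/3)*18 = sqrt(-51) + (sqrt((-1)**2 + 144)/3)*18 = I*sqrt(51) + (sqrt(1 + 144)/3)*18 = I*sqrt(51) + (sqrt(145)/3)*18 = I*sqrt(51) + 6*sqrt(145) = 6*sqrt(145) + I*sqrt(51)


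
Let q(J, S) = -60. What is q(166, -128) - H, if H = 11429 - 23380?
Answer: 11891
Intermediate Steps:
H = -11951
q(166, -128) - H = -60 - 1*(-11951) = -60 + 11951 = 11891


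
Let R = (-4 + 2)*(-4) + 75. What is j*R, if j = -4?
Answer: -332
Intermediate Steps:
R = 83 (R = -2*(-4) + 75 = 8 + 75 = 83)
j*R = -4*83 = -332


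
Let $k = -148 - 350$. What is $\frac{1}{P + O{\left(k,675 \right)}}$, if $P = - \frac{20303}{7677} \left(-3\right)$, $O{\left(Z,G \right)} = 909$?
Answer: $\frac{2559}{2346434} \approx 0.0010906$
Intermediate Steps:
$k = -498$ ($k = -148 - 350 = -498$)
$P = \frac{20303}{2559}$ ($P = \left(-20303\right) \frac{1}{7677} \left(-3\right) = \left(- \frac{20303}{7677}\right) \left(-3\right) = \frac{20303}{2559} \approx 7.934$)
$\frac{1}{P + O{\left(k,675 \right)}} = \frac{1}{\frac{20303}{2559} + 909} = \frac{1}{\frac{2346434}{2559}} = \frac{2559}{2346434}$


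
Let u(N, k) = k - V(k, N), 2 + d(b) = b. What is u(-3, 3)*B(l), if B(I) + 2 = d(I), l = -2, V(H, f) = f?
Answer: -36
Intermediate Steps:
d(b) = -2 + b
B(I) = -4 + I (B(I) = -2 + (-2 + I) = -4 + I)
u(N, k) = k - N
u(-3, 3)*B(l) = (3 - 1*(-3))*(-4 - 2) = (3 + 3)*(-6) = 6*(-6) = -36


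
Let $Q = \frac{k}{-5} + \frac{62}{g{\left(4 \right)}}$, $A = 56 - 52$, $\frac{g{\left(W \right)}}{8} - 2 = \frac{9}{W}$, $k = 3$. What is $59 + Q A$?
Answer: $\frac{5431}{85} \approx 63.894$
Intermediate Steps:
$g{\left(W \right)} = 16 + \frac{72}{W}$ ($g{\left(W \right)} = 16 + 8 \frac{9}{W} = 16 + \frac{72}{W}$)
$A = 4$ ($A = 56 - 52 = 4$)
$Q = \frac{104}{85}$ ($Q = \frac{3}{-5} + \frac{62}{16 + \frac{72}{4}} = 3 \left(- \frac{1}{5}\right) + \frac{62}{16 + 72 \cdot \frac{1}{4}} = - \frac{3}{5} + \frac{62}{16 + 18} = - \frac{3}{5} + \frac{62}{34} = - \frac{3}{5} + 62 \cdot \frac{1}{34} = - \frac{3}{5} + \frac{31}{17} = \frac{104}{85} \approx 1.2235$)
$59 + Q A = 59 + \frac{104}{85} \cdot 4 = 59 + \frac{416}{85} = \frac{5431}{85}$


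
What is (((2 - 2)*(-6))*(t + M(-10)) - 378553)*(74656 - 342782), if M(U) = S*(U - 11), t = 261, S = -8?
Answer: 101499901678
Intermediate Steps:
M(U) = 88 - 8*U (M(U) = -8*(U - 11) = -8*(-11 + U) = 88 - 8*U)
(((2 - 2)*(-6))*(t + M(-10)) - 378553)*(74656 - 342782) = (((2 - 2)*(-6))*(261 + (88 - 8*(-10))) - 378553)*(74656 - 342782) = ((0*(-6))*(261 + (88 + 80)) - 378553)*(-268126) = (0*(261 + 168) - 378553)*(-268126) = (0*429 - 378553)*(-268126) = (0 - 378553)*(-268126) = -378553*(-268126) = 101499901678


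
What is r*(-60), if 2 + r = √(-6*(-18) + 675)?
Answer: 120 - 180*√87 ≈ -1558.9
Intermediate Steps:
r = -2 + 3*√87 (r = -2 + √(-6*(-18) + 675) = -2 + √(108 + 675) = -2 + √783 = -2 + 3*√87 ≈ 25.982)
r*(-60) = (-2 + 3*√87)*(-60) = 120 - 180*√87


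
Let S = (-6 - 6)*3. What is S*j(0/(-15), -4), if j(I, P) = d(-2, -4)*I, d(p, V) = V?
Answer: 0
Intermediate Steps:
j(I, P) = -4*I
S = -36 (S = -12*3 = -36)
S*j(0/(-15), -4) = -(-144)*0/(-15) = -(-144)*0*(-1/15) = -(-144)*0 = -36*0 = 0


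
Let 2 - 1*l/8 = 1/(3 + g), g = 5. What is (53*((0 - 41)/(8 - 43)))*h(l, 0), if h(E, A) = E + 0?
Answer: 6519/7 ≈ 931.29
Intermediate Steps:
l = 15 (l = 16 - 8/(3 + 5) = 16 - 8/8 = 16 - 8*1/8 = 16 - 1 = 15)
h(E, A) = E
(53*((0 - 41)/(8 - 43)))*h(l, 0) = (53*((0 - 41)/(8 - 43)))*15 = (53*(-41/(-35)))*15 = (53*(-41*(-1/35)))*15 = (53*(41/35))*15 = (2173/35)*15 = 6519/7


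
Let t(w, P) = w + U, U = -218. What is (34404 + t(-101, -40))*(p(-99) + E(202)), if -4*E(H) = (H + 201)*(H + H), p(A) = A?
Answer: -1390736170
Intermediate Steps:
t(w, P) = -218 + w (t(w, P) = w - 218 = -218 + w)
E(H) = -H*(201 + H)/2 (E(H) = -(H + 201)*(H + H)/4 = -(201 + H)*2*H/4 = -H*(201 + H)/2)
(34404 + t(-101, -40))*(p(-99) + E(202)) = (34404 + (-218 - 101))*(-99 - 1/2*202*(201 + 202)) = (34404 - 319)*(-99 - 1/2*202*403) = 34085*(-99 - 40703) = 34085*(-40802) = -1390736170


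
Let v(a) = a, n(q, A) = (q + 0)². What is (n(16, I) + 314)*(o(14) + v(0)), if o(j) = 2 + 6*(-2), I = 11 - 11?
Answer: -5700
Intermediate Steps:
I = 0
n(q, A) = q²
o(j) = -10 (o(j) = 2 - 12 = -10)
(n(16, I) + 314)*(o(14) + v(0)) = (16² + 314)*(-10 + 0) = (256 + 314)*(-10) = 570*(-10) = -5700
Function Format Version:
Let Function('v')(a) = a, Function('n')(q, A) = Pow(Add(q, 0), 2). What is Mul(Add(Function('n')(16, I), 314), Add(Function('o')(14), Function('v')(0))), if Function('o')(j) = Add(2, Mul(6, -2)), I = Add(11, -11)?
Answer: -5700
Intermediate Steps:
I = 0
Function('n')(q, A) = Pow(q, 2)
Function('o')(j) = -10 (Function('o')(j) = Add(2, -12) = -10)
Mul(Add(Function('n')(16, I), 314), Add(Function('o')(14), Function('v')(0))) = Mul(Add(Pow(16, 2), 314), Add(-10, 0)) = Mul(Add(256, 314), -10) = Mul(570, -10) = -5700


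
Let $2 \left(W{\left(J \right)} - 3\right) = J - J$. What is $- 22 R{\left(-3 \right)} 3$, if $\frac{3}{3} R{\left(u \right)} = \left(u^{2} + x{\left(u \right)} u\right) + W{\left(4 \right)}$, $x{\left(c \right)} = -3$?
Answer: $-1386$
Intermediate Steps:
$W{\left(J \right)} = 3$ ($W{\left(J \right)} = 3 + \frac{J - J}{2} = 3 + \frac{1}{2} \cdot 0 = 3 + 0 = 3$)
$R{\left(u \right)} = 3 + u^{2} - 3 u$ ($R{\left(u \right)} = \left(u^{2} - 3 u\right) + 3 = 3 + u^{2} - 3 u$)
$- 22 R{\left(-3 \right)} 3 = - 22 \left(3 + \left(-3\right)^{2} - -9\right) 3 = - 22 \left(3 + 9 + 9\right) 3 = \left(-22\right) 21 \cdot 3 = \left(-462\right) 3 = -1386$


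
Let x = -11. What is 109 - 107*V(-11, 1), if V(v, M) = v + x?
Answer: 2463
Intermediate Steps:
V(v, M) = -11 + v (V(v, M) = v - 11 = -11 + v)
109 - 107*V(-11, 1) = 109 - 107*(-11 - 11) = 109 - 107*(-22) = 109 + 2354 = 2463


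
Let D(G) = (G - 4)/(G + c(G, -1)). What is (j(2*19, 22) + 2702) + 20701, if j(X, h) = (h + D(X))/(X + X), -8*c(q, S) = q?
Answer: 118280293/5054 ≈ 23403.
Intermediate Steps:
c(q, S) = -q/8
D(G) = 8*(-4 + G)/(7*G) (D(G) = (G - 4)/(G - G/8) = (-4 + G)/((7*G/8)) = (-4 + G)*(8/(7*G)) = 8*(-4 + G)/(7*G))
j(X, h) = (h + 8*(-4 + X)/(7*X))/(2*X) (j(X, h) = (h + 8*(-4 + X)/(7*X))/(X + X) = (h + 8*(-4 + X)/(7*X))/((2*X)) = (h + 8*(-4 + X)/(7*X))*(1/(2*X)) = (h + 8*(-4 + X)/(7*X))/(2*X))
(j(2*19, 22) + 2702) + 20701 = ((-32 + 8*(2*19) + 7*(2*19)*22)/(14*(2*19)²) + 2702) + 20701 = ((1/14)*(-32 + 8*38 + 7*38*22)/38² + 2702) + 20701 = ((1/14)*(1/1444)*(-32 + 304 + 5852) + 2702) + 20701 = ((1/14)*(1/1444)*6124 + 2702) + 20701 = (1531/5054 + 2702) + 20701 = 13657439/5054 + 20701 = 118280293/5054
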